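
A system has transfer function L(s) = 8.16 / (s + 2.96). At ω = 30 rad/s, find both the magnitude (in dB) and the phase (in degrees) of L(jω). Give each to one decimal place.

|j30 + 2.96| = √(30² + 2.96²) = 30.15
|L(j30)| = 8.16 / 30.15 = 0.27069
20 log₁₀(0.27069) = -11.35 dB
∠(j30 + 2.96) = arctan(30/2.96) = 84.37°
∠L(j30) = −84.37° = -84.37°

|L| = -11.4 dB, ∠L = -84.4°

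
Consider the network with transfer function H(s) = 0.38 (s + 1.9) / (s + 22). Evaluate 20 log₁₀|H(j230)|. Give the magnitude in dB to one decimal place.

|j230 + 1.9| = √(230² + 1.9²) = 230
|j230 + 22| = √(230² + 22²) = 231
|H(j230)| = 0.38 × 230 / 231 = 0.37829
20 log₁₀(0.37829) = -8.44 dB

-8.4 dB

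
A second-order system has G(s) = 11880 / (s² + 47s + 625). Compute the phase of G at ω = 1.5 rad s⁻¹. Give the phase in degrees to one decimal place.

-6.5°

∠[(j1.5)² + 47(j1.5) + 625] = ∠[622.75 + j70.5] = 6.46°
∠G(j1.5) = −6.46° = -6.46°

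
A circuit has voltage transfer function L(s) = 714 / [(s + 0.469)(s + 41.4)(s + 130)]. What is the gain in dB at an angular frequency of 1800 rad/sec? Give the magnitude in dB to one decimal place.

-138.3 dB

|j1800 + 0.469| = √(1800² + 0.469²) = 1800
|j1800 + 41.4| = √(1800² + 41.4²) = 1800
|j1800 + 130| = √(1800² + 130²) = 1805
|L(j1800)| = 714 / (1800 × 1800 × 1805) = 1.2208e-07
20 log₁₀(1.2208e-07) = -138.27 dB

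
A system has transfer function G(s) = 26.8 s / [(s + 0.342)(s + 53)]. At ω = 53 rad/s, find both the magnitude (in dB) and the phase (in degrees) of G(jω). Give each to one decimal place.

|j53| = 53
|j53 + 0.342| = √(53² + 0.342²) = 53
|j53 + 53| = √(53² + 53²) = 74.95
|G(j53)| = 26.8 × 53 / (53 × 74.95) = 0.35755
20 log₁₀(0.35755) = -8.93 dB
∠(j53) = 90.00°
∠(j53 + 0.342) = arctan(53/0.342) = 89.63°
∠(j53 + 53) = arctan(53/53) = 45.00°
∠G(j53) = 90.00° − (89.63° + 45.00°) = -44.63°

|G| = -8.9 dB, ∠G = -44.6°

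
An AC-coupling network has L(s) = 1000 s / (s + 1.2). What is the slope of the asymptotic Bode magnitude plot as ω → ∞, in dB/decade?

With 1 zero and 1 pole, the high-frequency asymptotic slope is 20 × (1 − 1) = 0 dB/decade.

0 dB/decade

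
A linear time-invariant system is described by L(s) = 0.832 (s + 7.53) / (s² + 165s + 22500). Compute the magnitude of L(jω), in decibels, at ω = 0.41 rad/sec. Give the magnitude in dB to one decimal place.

|j0.41 + 7.53| = √(0.41² + 7.53²) = 7.541
|(j0.41)² + 165(j0.41) + 22500| = |22500 + j67.65| = 2.25e+04
|L(j0.41)| = 0.832 × 7.541 / 2.25e+04 = 0.00027886
20 log₁₀(0.00027886) = -71.09 dB

-71.1 dB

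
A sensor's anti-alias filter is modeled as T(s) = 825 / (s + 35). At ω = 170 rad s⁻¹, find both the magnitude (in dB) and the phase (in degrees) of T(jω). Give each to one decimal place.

|T| = 13.5 dB, ∠T = -78.4°

|j170 + 35| = √(170² + 35²) = 173.6
|T(j170)| = 825 / 173.6 = 4.7532
20 log₁₀(4.7532) = 13.54 dB
∠(j170 + 35) = arctan(170/35) = 78.37°
∠T(j170) = −78.37° = -78.37°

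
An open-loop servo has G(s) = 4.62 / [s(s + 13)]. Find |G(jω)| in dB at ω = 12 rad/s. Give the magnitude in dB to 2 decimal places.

-33.25 dB

|j12 + 13| = √(12² + 13²) = 17.69
|j12| = 12
|G(j12)| = 4.62 / (17.69 × 12) = 0.021761
20 log₁₀(0.021761) = -33.246 dB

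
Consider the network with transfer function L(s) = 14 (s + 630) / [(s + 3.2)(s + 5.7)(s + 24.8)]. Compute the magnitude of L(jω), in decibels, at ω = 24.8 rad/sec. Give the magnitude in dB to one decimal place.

|j24.8 + 630| = √(24.8² + 630²) = 630.5
|j24.8 + 3.2| = √(24.8² + 3.2²) = 25.01
|j24.8 + 5.7| = √(24.8² + 5.7²) = 25.45
|j24.8 + 24.8| = √(24.8² + 24.8²) = 35.07
|L(j24.8)| = 14 × 630.5 / (25.01 × 25.45 × 35.07) = 0.39552
20 log₁₀(0.39552) = -8.06 dB

-8.1 dB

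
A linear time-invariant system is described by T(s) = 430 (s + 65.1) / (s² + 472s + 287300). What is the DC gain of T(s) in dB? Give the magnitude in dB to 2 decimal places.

T(0) = 430 × 65.1 / 287300 = 0.097435
20 log₁₀(0.097435) = -20.226 dB

-20.23 dB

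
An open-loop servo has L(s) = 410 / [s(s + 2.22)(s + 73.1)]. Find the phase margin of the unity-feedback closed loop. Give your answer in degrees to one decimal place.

47.7 deg

Gain crossover: |L(jω)| = 1 at ω ≈ 1.91 rad s⁻¹.
∠L(j1.91) = −90° − arctan(1.91/2.22) − arctan(1.91/73.1) ≈ -132.25°
PM = 180° + (-132.25°) = 47.75°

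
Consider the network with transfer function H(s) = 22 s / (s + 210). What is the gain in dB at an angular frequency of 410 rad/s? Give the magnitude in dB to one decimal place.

25.8 dB

|j410| = 410
|j410 + 210| = √(410² + 210²) = 460.7
|H(j410)| = 22 × 410 / 460.7 = 19.581
20 log₁₀(19.581) = 25.84 dB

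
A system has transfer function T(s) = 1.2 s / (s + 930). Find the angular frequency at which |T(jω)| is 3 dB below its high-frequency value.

For a single-pole high-pass, the −3 dB point is at the pole: ω = 930 rad/s.

930 rad/s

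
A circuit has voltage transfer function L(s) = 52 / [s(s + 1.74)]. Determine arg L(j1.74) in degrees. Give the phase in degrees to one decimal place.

∠(j1.74 + 1.74) = arctan(1.74/1.74) = 45.00°
∠(j1.74) = 90.00°
∠L(j1.74) = − (45.00° + 90.00°) = -135.00°

-135.0°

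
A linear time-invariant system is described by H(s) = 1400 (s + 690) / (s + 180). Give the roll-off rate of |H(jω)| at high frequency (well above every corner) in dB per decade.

0 dB/decade

With 1 zero and 1 pole, the high-frequency asymptotic slope is 20 × (1 − 1) = 0 dB/decade.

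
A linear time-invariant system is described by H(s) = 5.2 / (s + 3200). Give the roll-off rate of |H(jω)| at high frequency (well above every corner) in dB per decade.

-20 dB/decade

With 0 zeros and 1 pole, the high-frequency asymptotic slope is 20 × (0 − 1) = -20 dB/decade.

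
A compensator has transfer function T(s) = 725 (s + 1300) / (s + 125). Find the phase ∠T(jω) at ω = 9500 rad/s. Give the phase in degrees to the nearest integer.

∠(j9500 + 1300) = arctan(9500/1300) = 82.21°
∠(j9500 + 125) = arctan(9500/125) = 89.25°
∠T(j9500) = 82.21° − 89.25° = -7.04°

-7°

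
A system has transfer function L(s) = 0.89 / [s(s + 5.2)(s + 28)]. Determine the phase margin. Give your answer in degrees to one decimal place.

89.9 deg

Gain crossover: |L(jω)| = 1 at ω ≈ 0.00611 rad/s.
∠L(j0.00611) = −90° − arctan(0.00611/5.2) − arctan(0.00611/28) ≈ -90.08°
PM = 180° + (-90.08°) = 89.92°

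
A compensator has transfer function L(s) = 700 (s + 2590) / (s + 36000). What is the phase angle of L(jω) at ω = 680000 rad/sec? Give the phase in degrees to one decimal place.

2.8 deg

∠(j680000 + 2590) = arctan(680000/2590) = 89.78°
∠(j680000 + 36000) = arctan(680000/36000) = 86.97°
∠L(j680000) = 89.78° − 86.97° = 2.81°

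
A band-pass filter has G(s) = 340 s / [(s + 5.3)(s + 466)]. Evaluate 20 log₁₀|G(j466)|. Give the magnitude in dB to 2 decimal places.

|j466| = 466
|j466 + 5.3| = √(466² + 5.3²) = 466
|j466 + 466| = √(466² + 466²) = 659
|G(j466)| = 340 × 466 / (466 × 659) = 0.51588
20 log₁₀(0.51588) = -5.749 dB

-5.75 dB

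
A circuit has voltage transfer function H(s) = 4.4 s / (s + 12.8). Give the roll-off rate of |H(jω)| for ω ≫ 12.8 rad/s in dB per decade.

With 1 zero and 1 pole, the high-frequency asymptotic slope is 20 × (1 − 1) = 0 dB/decade.

0 dB/decade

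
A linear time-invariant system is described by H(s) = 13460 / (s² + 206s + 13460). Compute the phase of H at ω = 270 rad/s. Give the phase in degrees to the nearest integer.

∠[(j270)² + 206(j270) + 13460] = ∠[-59440 + j55620] = 136.90°
∠H(j270) = −136.90° = -136.90°

-137°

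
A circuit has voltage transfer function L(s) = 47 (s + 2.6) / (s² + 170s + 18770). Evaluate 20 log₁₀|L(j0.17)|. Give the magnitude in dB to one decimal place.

-43.7 dB

|j0.17 + 2.6| = √(0.17² + 2.6²) = 2.606
|(j0.17)² + 170(j0.17) + 18770| = |18770 + j28.9| = 1.877e+04
|L(j0.17)| = 47 × 2.606 / 1.877e+04 = 0.0065243
20 log₁₀(0.0065243) = -43.71 dB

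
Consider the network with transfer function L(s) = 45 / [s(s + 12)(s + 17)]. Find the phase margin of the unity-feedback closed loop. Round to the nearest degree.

Gain crossover: |L(jω)| = 1 at ω ≈ 0.221 rad/s.
∠L(j0.221) = −90° − arctan(0.221/12) − arctan(0.221/17) ≈ -91.80°
PM = 180° + (-91.80°) = 88.20°

88°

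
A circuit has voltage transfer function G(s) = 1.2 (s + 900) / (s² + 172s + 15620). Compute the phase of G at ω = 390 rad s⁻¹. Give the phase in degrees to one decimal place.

-130.4°

∠(j390 + 900) = arctan(390/900) = 23.43°
∠[(j390)² + 172(j390) + 15620] = ∠[-1.3648e+05 + j67080] = 153.83°
∠G(j390) = 23.43° − 153.83° = -130.40°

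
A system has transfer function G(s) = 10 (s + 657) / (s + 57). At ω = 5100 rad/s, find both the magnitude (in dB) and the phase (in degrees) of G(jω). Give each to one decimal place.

|G| = 20.1 dB, ∠G = -6.7°

|j5100 + 657| = √(5100² + 657²) = 5142
|j5100 + 57| = √(5100² + 57²) = 5100
|G(j5100)| = 10 × 5142 / 5100 = 10.082
20 log₁₀(10.082) = 20.07 dB
∠(j5100 + 657) = arctan(5100/657) = 82.66°
∠(j5100 + 57) = arctan(5100/57) = 89.36°
∠G(j5100) = 82.66° − 89.36° = -6.70°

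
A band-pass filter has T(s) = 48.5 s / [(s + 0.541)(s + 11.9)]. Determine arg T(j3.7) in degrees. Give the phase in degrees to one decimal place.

∠(j3.7) = 90.00°
∠(j3.7 + 0.541) = arctan(3.7/0.541) = 81.68°
∠(j3.7 + 11.9) = arctan(3.7/11.9) = 17.27°
∠T(j3.7) = 90.00° − (81.68° + 17.27°) = -8.95°

-9.0°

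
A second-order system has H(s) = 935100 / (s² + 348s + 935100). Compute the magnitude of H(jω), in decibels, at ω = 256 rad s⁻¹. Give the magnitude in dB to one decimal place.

|(j256)² + 348(j256) + 935100| = |8.6956e+05 + j89088| = 8.741e+05
|H(j256)| = 935100 / 8.741e+05 = 1.0698
20 log₁₀(1.0698) = 0.59 dB

0.6 dB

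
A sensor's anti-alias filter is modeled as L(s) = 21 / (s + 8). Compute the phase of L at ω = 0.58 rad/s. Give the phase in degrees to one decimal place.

∠(j0.58 + 8) = arctan(0.58/8) = 4.15°
∠L(j0.58) = −4.15° = -4.15°

-4.1°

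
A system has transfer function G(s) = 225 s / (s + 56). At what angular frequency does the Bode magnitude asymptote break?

56 rad/s

The single real pole at s = −56 gives a corner at ω = 56 rad/s.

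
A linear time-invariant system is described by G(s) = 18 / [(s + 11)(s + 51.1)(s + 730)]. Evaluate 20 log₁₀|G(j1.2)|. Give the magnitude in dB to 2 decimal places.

-87.21 dB

|j1.2 + 11| = √(1.2² + 11²) = 11.07
|j1.2 + 51.1| = √(1.2² + 51.1²) = 51.11
|j1.2 + 730| = √(1.2² + 730²) = 730
|G(j1.2)| = 18 / (11.07 × 51.11 × 730) = 4.3596e-05
20 log₁₀(4.3596e-05) = -87.211 dB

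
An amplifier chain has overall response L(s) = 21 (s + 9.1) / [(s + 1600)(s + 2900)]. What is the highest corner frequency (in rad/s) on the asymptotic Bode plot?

2900 rad/s

Break frequencies occur at each pole and zero magnitude: 9.1 rad/s, 1600 rad/s, 2900 rad/s.
The highest is 2900 rad/s.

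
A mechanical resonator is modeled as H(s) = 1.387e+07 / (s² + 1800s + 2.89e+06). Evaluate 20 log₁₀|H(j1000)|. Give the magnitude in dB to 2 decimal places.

|(j1000)² + 1800(j1000) + 2.89e+06| = |1.89e+06 + j1.8e+06| = 2.61e+06
|H(j1000)| = 1.387e+07 / 2.61e+06 = 5.3142
20 log₁₀(5.3142) = 14.509 dB

14.51 dB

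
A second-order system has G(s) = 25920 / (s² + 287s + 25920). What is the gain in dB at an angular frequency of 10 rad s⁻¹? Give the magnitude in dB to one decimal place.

|(j10)² + 287(j10) + 25920| = |25820 + j2870| = 2.598e+04
|G(j10)| = 25920 / 2.598e+04 = 0.99773
20 log₁₀(0.99773) = -0.02 dB

-0.0 dB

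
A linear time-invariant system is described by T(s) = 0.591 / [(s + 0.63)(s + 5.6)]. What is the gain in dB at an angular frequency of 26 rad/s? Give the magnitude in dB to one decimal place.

-61.4 dB

|j26 + 0.63| = √(26² + 0.63²) = 26.01
|j26 + 5.6| = √(26² + 5.6²) = 26.6
|T(j26)| = 0.591 / (26.01 × 26.6) = 0.00085441
20 log₁₀(0.00085441) = -61.37 dB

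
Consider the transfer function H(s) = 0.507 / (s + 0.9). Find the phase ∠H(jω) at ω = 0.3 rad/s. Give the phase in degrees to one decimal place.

∠(j0.3 + 0.9) = arctan(0.3/0.9) = 18.43°
∠H(j0.3) = −18.43° = -18.43°

-18.4°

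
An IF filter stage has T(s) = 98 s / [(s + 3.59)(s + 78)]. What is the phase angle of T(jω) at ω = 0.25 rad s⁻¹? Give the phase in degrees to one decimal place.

∠(j0.25) = 90.00°
∠(j0.25 + 3.59) = arctan(0.25/3.59) = 3.98°
∠(j0.25 + 78) = arctan(0.25/78) = 0.18°
∠T(j0.25) = 90.00° − (3.98° + 0.18°) = 85.83°

85.8°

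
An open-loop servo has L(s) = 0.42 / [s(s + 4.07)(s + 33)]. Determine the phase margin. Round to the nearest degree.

Gain crossover: |L(jω)| = 1 at ω ≈ 0.00313 rad s⁻¹.
∠L(j0.00313) = −90° − arctan(0.00313/4.07) − arctan(0.00313/33) ≈ -90.05°
PM = 180° + (-90.05°) = 89.95°

90°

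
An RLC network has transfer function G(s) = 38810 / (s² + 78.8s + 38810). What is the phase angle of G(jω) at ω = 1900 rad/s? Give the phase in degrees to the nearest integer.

∠[(j1900)² + 78.8(j1900) + 38810] = ∠[-3.5712e+06 + j1.4972e+05] = 177.60°
∠G(j1900) = −177.60° = -177.60°

-178°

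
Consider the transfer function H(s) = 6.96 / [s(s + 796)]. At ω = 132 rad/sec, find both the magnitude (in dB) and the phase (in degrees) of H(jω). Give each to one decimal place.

|j132 + 796| = √(132² + 796²) = 806.9
|j132| = 132
|H(j132)| = 6.96 / (806.9 × 132) = 6.5348e-05
20 log₁₀(6.5348e-05) = -83.70 dB
∠(j132 + 796) = arctan(132/796) = 9.42°
∠(j132) = 90.00°
∠H(j132) = − (9.42° + 90.00°) = -99.42°

|H| = -83.7 dB, ∠H = -99.4°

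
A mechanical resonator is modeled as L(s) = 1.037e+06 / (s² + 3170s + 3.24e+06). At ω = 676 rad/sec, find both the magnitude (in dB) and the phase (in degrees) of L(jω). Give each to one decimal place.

|L| = -10.6 dB, ∠L = -37.6°

|(j676)² + 3170(j676) + 3.24e+06| = |2.783e+06 + j2.1429e+06| = 3.512e+06
|L(j676)| = 1.037e+06 / 3.512e+06 = 0.29524
20 log₁₀(0.29524) = -10.60 dB
∠[(j676)² + 3170(j676) + 3.24e+06] = ∠[2.783e+06 + j2.1429e+06] = 37.60°
∠L(j676) = −37.60° = -37.60°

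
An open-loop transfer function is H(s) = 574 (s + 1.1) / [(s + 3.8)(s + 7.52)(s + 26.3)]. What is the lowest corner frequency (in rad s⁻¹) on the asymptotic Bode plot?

Break frequencies occur at each pole and zero magnitude: 1.1 rad s⁻¹, 3.8 rad s⁻¹, 7.52 rad s⁻¹, 26.3 rad s⁻¹.
The lowest is 1.1 rad s⁻¹.

1.1 rad s⁻¹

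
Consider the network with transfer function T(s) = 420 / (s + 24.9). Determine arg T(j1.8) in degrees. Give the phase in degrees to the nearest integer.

∠(j1.8 + 24.9) = arctan(1.8/24.9) = 4.13°
∠T(j1.8) = −4.13° = -4.13°

-4°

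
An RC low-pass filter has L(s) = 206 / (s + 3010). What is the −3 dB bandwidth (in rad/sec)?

3010 rad/sec

For a single-pole low-pass, the −3 dB point is at the pole: ω = 3010 rad/sec.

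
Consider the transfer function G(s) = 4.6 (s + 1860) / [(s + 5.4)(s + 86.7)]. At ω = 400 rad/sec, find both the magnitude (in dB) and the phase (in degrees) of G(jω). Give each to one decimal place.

|G| = -25.4 dB, ∠G = -154.9°

|j400 + 1860| = √(400² + 1860²) = 1903
|j400 + 5.4| = √(400² + 5.4²) = 400
|j400 + 86.7| = √(400² + 86.7²) = 409.3
|G(j400)| = 4.6 × 1903 / (400 × 409.3) = 0.053451
20 log₁₀(0.053451) = -25.44 dB
∠(j400 + 1860) = arctan(400/1860) = 12.14°
∠(j400 + 5.4) = arctan(400/5.4) = 89.23°
∠(j400 + 86.7) = arctan(400/86.7) = 77.77°
∠G(j400) = 12.14° − (89.23° + 77.77°) = -154.86°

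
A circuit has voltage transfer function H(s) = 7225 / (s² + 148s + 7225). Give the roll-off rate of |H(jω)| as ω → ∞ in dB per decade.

-40 dB/decade

With 0 zeros and 2 poles, the high-frequency asymptotic slope is 20 × (0 − 2) = -40 dB/decade.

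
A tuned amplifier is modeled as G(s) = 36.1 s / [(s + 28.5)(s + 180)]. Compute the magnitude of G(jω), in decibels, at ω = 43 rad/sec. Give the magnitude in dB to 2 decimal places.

|j43| = 43
|j43 + 28.5| = √(43² + 28.5²) = 51.59
|j43 + 180| = √(43² + 180²) = 185.1
|G(j43)| = 36.1 × 43 / (51.59 × 185.1) = 0.1626
20 log₁₀(0.1626) = -15.778 dB

-15.78 dB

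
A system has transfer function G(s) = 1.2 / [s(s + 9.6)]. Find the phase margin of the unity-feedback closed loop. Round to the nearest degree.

89 deg

Gain crossover: |G(jω)| = 1 at ω ≈ 0.125 rad s⁻¹.
∠G(j0.125) = −90° − arctan(0.125/9.6) ≈ -90.75°
PM = 180° + (-90.75°) = 89.25°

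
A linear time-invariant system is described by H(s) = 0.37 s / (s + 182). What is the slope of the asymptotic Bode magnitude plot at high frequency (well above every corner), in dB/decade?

0 dB/decade

With 1 zero and 1 pole, the high-frequency asymptotic slope is 20 × (1 − 1) = 0 dB/decade.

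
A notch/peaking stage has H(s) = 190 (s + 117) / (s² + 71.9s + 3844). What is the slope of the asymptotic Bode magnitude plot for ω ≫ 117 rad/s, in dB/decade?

-20 dB/decade

With 1 zero and 2 poles, the high-frequency asymptotic slope is 20 × (1 − 2) = -20 dB/decade.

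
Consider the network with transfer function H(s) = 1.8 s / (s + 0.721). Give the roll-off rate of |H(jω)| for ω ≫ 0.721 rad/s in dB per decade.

0 dB/decade

With 1 zero and 1 pole, the high-frequency asymptotic slope is 20 × (1 − 1) = 0 dB/decade.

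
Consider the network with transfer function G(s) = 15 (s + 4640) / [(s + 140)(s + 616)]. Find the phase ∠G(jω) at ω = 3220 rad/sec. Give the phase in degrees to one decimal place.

-131.9°

∠(j3220 + 4640) = arctan(3220/4640) = 34.76°
∠(j3220 + 140) = arctan(3220/140) = 87.51°
∠(j3220 + 616) = arctan(3220/616) = 79.17°
∠G(j3220) = 34.76° − (87.51° + 79.17°) = -131.92°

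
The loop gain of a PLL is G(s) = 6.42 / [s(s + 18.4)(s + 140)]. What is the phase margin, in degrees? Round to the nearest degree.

Gain crossover: |G(jω)| = 1 at ω ≈ 0.00249 rad/s.
∠G(j0.00249) = −90° − arctan(0.00249/18.4) − arctan(0.00249/140) ≈ -90.01°
PM = 180° + (-90.01°) = 89.99°

90 deg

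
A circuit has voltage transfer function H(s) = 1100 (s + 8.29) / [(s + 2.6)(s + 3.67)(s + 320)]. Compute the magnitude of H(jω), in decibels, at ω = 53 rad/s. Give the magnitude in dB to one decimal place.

-23.8 dB

|j53 + 8.29| = √(53² + 8.29²) = 53.64
|j53 + 2.6| = √(53² + 2.6²) = 53.06
|j53 + 3.67| = √(53² + 3.67²) = 53.13
|j53 + 320| = √(53² + 320²) = 324.4
|H(j53)| = 1100 × 53.64 / (53.06 × 53.13 × 324.4) = 0.064532
20 log₁₀(0.064532) = -23.80 dB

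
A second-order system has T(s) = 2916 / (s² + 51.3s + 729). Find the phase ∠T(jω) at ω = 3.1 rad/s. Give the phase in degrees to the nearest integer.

-12°

∠[(j3.1)² + 51.3(j3.1) + 729] = ∠[719.39 + j159.03] = 12.47°
∠T(j3.1) = −12.47° = -12.47°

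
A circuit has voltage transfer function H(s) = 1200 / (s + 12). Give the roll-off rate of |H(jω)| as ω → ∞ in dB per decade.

With 0 zeros and 1 pole, the high-frequency asymptotic slope is 20 × (0 − 1) = -20 dB/decade.

-20 dB/decade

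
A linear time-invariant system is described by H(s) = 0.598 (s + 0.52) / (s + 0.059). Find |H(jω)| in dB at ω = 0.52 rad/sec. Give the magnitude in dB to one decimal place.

|j0.52 + 0.52| = √(0.52² + 0.52²) = 0.7354
|j0.52 + 0.059| = √(0.52² + 0.059²) = 0.5233
|H(j0.52)| = 0.598 × 0.7354 / 0.5233 = 0.84031
20 log₁₀(0.84031) = -1.51 dB

-1.5 dB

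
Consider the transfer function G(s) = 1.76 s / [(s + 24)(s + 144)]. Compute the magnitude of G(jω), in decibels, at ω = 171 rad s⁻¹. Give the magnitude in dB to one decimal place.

|j171| = 171
|j171 + 24| = √(171² + 24²) = 172.7
|j171 + 144| = √(171² + 144²) = 223.6
|G(j171)| = 1.76 × 171 / (172.7 × 223.6) = 0.0077964
20 log₁₀(0.0077964) = -42.16 dB

-42.2 dB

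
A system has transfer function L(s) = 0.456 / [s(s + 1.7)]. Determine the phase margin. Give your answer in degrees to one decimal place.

81.1 deg

Gain crossover: |L(jω)| = 1 at ω ≈ 0.265 rad/sec.
∠L(j0.265) = −90° − arctan(0.265/1.7) ≈ -98.86°
PM = 180° + (-98.86°) = 81.14°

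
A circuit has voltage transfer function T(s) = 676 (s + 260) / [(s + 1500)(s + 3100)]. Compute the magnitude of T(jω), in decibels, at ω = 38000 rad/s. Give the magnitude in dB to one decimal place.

-35.0 dB

|j38000 + 260| = √(38000² + 260²) = 3.8e+04
|j38000 + 1500| = √(38000² + 1500²) = 3.803e+04
|j38000 + 3100| = √(38000² + 3100²) = 3.813e+04
|T(j38000)| = 676 × 3.8e+04 / (3.803e+04 × 3.813e+04) = 0.017717
20 log₁₀(0.017717) = -35.03 dB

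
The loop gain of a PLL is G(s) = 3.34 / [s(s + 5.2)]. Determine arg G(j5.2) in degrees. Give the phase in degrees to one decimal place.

-135.0 deg

∠(j5.2 + 5.2) = arctan(5.2/5.2) = 45.00°
∠(j5.2) = 90.00°
∠G(j5.2) = − (45.00° + 90.00°) = -135.00°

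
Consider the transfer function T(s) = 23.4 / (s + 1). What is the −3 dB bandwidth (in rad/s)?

For a single-pole low-pass, the −3 dB point is at the pole: ω = 1 rad/s.

1 rad/s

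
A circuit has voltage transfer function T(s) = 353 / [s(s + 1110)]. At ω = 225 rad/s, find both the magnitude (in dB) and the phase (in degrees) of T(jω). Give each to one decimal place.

|j225 + 1110| = √(225² + 1110²) = 1133
|j225| = 225
|T(j225)| = 353 / (1133 × 225) = 0.0013852
20 log₁₀(0.0013852) = -57.17 dB
∠(j225 + 1110) = arctan(225/1110) = 11.46°
∠(j225) = 90.00°
∠T(j225) = − (11.46° + 90.00°) = -101.46°

|T| = -57.2 dB, ∠T = -101.5°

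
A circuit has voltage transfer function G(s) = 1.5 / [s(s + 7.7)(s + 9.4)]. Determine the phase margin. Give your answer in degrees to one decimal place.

Gain crossover: |G(jω)| = 1 at ω ≈ 0.0207 rad/sec.
∠G(j0.0207) = −90° − arctan(0.0207/7.7) − arctan(0.0207/9.4) ≈ -90.28°
PM = 180° + (-90.28°) = 89.72°

89.7°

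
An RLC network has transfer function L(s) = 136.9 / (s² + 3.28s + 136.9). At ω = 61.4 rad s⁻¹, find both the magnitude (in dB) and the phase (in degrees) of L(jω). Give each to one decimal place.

|(j61.4)² + 3.28(j61.4) + 136.9| = |-3633.1 + j201.39| = 3639
|L(j61.4)| = 136.9 / 3639 = 0.037624
20 log₁₀(0.037624) = -28.49 dB
∠[(j61.4)² + 3.28(j61.4) + 136.9] = ∠[-3633.1 + j201.39] = 176.83°
∠L(j61.4) = −176.83° = -176.83°

|L| = -28.5 dB, ∠L = -176.8 deg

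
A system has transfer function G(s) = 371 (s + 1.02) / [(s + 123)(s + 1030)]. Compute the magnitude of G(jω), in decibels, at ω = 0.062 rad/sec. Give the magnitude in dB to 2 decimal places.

|j0.062 + 1.02| = √(0.062² + 1.02²) = 1.022
|j0.062 + 123| = √(0.062² + 123²) = 123
|j0.062 + 1030| = √(0.062² + 1030²) = 1030
|G(j0.062)| = 371 × 1.022 / (123 × 1030) = 0.0029925
20 log₁₀(0.0029925) = -50.479 dB

-50.48 dB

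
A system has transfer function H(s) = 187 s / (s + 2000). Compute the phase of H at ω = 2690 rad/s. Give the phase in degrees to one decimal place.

∠(j2690) = 90.00°
∠(j2690 + 2000) = arctan(2690/2000) = 53.37°
∠H(j2690) = 90.00° − 53.37° = 36.63°

36.6°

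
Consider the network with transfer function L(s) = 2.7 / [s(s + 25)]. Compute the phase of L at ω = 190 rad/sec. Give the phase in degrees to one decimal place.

∠(j190 + 25) = arctan(190/25) = 82.50°
∠(j190) = 90.00°
∠L(j190) = − (82.50° + 90.00°) = -172.50°

-172.5°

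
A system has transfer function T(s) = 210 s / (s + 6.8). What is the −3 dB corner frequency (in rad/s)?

6.8 rad/s

For a single-pole high-pass, the −3 dB point is at the pole: ω = 6.8 rad/s.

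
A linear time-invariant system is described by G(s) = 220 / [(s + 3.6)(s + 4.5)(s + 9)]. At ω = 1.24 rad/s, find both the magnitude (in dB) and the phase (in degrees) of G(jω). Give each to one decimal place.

|G| = 2.7 dB, ∠G = -42.3 deg

|j1.24 + 3.6| = √(1.24² + 3.6²) = 3.808
|j1.24 + 4.5| = √(1.24² + 4.5²) = 4.668
|j1.24 + 9| = √(1.24² + 9²) = 9.085
|G(j1.24)| = 220 / (3.808 × 4.668 × 9.085) = 1.3625
20 log₁₀(1.3625) = 2.69 dB
∠(j1.24 + 3.6) = arctan(1.24/3.6) = 19.01°
∠(j1.24 + 4.5) = arctan(1.24/4.5) = 15.41°
∠(j1.24 + 9) = arctan(1.24/9) = 7.84°
∠G(j1.24) = − (19.01° + 15.41° + 7.84°) = -42.26°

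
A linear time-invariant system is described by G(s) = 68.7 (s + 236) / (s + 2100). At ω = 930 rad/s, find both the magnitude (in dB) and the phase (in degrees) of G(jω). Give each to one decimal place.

|G| = 29.2 dB, ∠G = 51.9 deg

|j930 + 236| = √(930² + 236²) = 959.5
|j930 + 2100| = √(930² + 2100²) = 2297
|G(j930)| = 68.7 × 959.5 / 2297 = 28.7
20 log₁₀(28.7) = 29.16 dB
∠(j930 + 236) = arctan(930/236) = 75.76°
∠(j930 + 2100) = arctan(930/2100) = 23.89°
∠G(j930) = 75.76° − 23.89° = 51.87°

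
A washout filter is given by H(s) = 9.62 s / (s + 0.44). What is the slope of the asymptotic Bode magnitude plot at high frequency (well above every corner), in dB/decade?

With 1 zero and 1 pole, the high-frequency asymptotic slope is 20 × (1 − 1) = 0 dB/decade.

0 dB/decade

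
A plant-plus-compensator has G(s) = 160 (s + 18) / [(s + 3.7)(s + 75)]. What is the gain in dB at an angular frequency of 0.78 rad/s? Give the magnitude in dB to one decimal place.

|j0.78 + 18| = √(0.78² + 18²) = 18.02
|j0.78 + 3.7| = √(0.78² + 3.7²) = 3.781
|j0.78 + 75| = √(0.78² + 75²) = 75
|G(j0.78)| = 160 × 18.02 / (3.781 × 75) = 10.164
20 log₁₀(10.164) = 20.14 dB

20.1 dB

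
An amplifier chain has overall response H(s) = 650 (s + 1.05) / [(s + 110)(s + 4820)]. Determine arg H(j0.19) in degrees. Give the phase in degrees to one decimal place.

∠(j0.19 + 1.05) = arctan(0.19/1.05) = 10.26°
∠(j0.19 + 110) = arctan(0.19/110) = 0.10°
∠(j0.19 + 4820) = arctan(0.19/4820) = 0.00°
∠H(j0.19) = 10.26° − (0.10° + 0.00°) = 10.16°

10.2°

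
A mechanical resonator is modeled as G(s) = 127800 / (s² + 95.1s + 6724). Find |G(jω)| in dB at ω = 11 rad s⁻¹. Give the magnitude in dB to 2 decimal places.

25.63 dB

|(j11)² + 95.1(j11) + 6724| = |6603 + j1046.1| = 6685
|G(j11)| = 127800 / 6685 = 19.116
20 log₁₀(19.116) = 25.628 dB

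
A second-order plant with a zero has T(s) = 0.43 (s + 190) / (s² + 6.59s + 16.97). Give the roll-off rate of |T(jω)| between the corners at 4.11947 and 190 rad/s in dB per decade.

In this band the factors already past their corner are: complex pole pair at ωₙ ≈ 4.12; net slope = -40 dB/decade.

-40 dB/decade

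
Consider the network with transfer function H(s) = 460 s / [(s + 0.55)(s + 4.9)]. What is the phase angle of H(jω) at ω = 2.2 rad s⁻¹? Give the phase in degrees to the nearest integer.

-10°

∠(j2.2) = 90.00°
∠(j2.2 + 0.55) = arctan(2.2/0.55) = 75.96°
∠(j2.2 + 4.9) = arctan(2.2/4.9) = 24.18°
∠H(j2.2) = 90.00° − (75.96° + 24.18°) = -10.14°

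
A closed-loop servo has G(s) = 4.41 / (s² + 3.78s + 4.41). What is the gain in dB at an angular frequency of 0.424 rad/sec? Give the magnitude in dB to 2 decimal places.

-0.22 dB

|(j0.424)² + 3.78(j0.424) + 4.41| = |4.2302 + j1.6027| = 4.524
|G(j0.424)| = 4.41 / 4.524 = 0.97487
20 log₁₀(0.97487) = -0.221 dB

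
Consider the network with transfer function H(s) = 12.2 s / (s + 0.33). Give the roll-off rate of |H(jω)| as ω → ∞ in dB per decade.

With 1 zero and 1 pole, the high-frequency asymptotic slope is 20 × (1 − 1) = 0 dB/decade.

0 dB/decade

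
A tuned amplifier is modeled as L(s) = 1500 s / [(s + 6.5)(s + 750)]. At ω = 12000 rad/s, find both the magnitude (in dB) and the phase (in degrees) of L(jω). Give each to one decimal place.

|j12000| = 1.2e+04
|j12000 + 6.5| = √(12000² + 6.5²) = 1.2e+04
|j12000 + 750| = √(12000² + 750²) = 1.202e+04
|L(j12000)| = 1500 × 1.2e+04 / (1.2e+04 × 1.202e+04) = 0.12476
20 log₁₀(0.12476) = -18.08 dB
∠(j12000) = 90.00°
∠(j12000 + 6.5) = arctan(12000/6.5) = 89.97°
∠(j12000 + 750) = arctan(12000/750) = 86.42°
∠L(j12000) = 90.00° − (89.97° + 86.42°) = -86.39°

|L| = -18.1 dB, ∠L = -86.4°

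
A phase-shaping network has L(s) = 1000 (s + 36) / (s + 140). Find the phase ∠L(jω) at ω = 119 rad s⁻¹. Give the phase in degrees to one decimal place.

32.8°

∠(j119 + 36) = arctan(119/36) = 73.17°
∠(j119 + 140) = arctan(119/140) = 40.36°
∠L(j119) = 73.17° − 40.36° = 32.80°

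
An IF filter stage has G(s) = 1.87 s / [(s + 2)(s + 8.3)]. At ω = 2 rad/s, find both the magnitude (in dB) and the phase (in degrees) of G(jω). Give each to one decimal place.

|G| = -16.2 dB, ∠G = 31.5°

|j2| = 2
|j2 + 2| = √(2² + 2²) = 2.828
|j2 + 8.3| = √(2² + 8.3²) = 8.538
|G(j2)| = 1.87 × 2 / (2.828 × 8.538) = 0.15488
20 log₁₀(0.15488) = -16.20 dB
∠(j2) = 90.00°
∠(j2 + 2) = arctan(2/2) = 45.00°
∠(j2 + 8.3) = arctan(2/8.3) = 13.55°
∠G(j2) = 90.00° − (45.00° + 13.55°) = 31.45°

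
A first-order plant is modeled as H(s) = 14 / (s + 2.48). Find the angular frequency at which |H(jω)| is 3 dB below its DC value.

2.48 rad/sec

For a single-pole low-pass, the −3 dB point is at the pole: ω = 2.48 rad/sec.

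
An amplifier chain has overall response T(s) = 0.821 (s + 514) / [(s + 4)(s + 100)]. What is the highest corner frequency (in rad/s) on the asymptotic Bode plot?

Break frequencies occur at each pole and zero magnitude: 4 rad/s, 100 rad/s, 514 rad/s.
The highest is 514 rad/s.

514 rad/s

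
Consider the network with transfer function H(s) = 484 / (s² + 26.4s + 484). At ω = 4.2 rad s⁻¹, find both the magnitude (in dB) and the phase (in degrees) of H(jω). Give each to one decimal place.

|(j4.2)² + 26.4(j4.2) + 484| = |466.36 + j110.88| = 479.4
|H(j4.2)| = 484 / 479.4 = 1.0097
20 log₁₀(1.0097) = 0.08 dB
∠[(j4.2)² + 26.4(j4.2) + 484] = ∠[466.36 + j110.88] = 13.37°
∠H(j4.2) = −13.37° = -13.37°

|H| = 0.1 dB, ∠H = -13.4°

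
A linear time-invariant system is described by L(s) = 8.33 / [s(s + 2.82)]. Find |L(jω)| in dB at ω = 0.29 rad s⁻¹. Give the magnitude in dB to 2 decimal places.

|j0.29 + 2.82| = √(0.29² + 2.82²) = 2.835
|j0.29| = 0.29
|L(j0.29)| = 8.33 / (2.835 × 0.29) = 10.132
20 log₁₀(10.132) = 20.114 dB

20.11 dB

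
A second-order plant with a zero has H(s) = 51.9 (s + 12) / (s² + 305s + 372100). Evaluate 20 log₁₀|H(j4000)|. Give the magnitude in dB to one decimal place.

-37.6 dB

|j4000 + 12| = √(4000² + 12²) = 4000
|(j4000)² + 305(j4000) + 372100| = |-1.5628e+07 + j1.22e+06| = 1.568e+07
|H(j4000)| = 51.9 × 4000 / 1.568e+07 = 0.013244
20 log₁₀(0.013244) = -37.56 dB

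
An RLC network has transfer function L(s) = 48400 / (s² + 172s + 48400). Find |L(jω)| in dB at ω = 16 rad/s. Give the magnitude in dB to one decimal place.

|(j16)² + 172(j16) + 48400| = |48144 + j2752| = 4.822e+04
|L(j16)| = 48400 / 4.822e+04 = 1.0037
20 log₁₀(1.0037) = 0.03 dB

0.0 dB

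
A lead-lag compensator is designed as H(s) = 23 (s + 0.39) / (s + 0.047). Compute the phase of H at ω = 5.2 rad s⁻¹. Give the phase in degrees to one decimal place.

∠(j5.2 + 0.39) = arctan(5.2/0.39) = 85.71°
∠(j5.2 + 0.047) = arctan(5.2/0.047) = 89.48°
∠H(j5.2) = 85.71° − 89.48° = -3.77°

-3.8°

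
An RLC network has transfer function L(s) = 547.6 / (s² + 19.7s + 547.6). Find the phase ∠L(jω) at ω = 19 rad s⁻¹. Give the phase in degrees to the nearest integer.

-64 deg

∠[(j19)² + 19.7(j19) + 547.6] = ∠[186.6 + j374.3] = 63.50°
∠L(j19) = −63.50° = -63.50°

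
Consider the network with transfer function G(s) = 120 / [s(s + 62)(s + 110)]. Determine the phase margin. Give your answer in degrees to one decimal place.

Gain crossover: |G(jω)| = 1 at ω ≈ 0.0176 rad s⁻¹.
∠G(j0.0176) = −90° − arctan(0.0176/62) − arctan(0.0176/110) ≈ -90.03°
PM = 180° + (-90.03°) = 89.97°

90.0°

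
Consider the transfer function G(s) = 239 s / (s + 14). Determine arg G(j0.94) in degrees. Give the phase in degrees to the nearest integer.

86 deg

∠(j0.94) = 90.00°
∠(j0.94 + 14) = arctan(0.94/14) = 3.84°
∠G(j0.94) = 90.00° − 3.84° = 86.16°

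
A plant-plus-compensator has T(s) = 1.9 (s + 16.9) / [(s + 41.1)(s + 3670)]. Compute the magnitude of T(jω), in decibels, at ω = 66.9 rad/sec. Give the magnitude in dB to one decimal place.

-66.8 dB

|j66.9 + 16.9| = √(66.9² + 16.9²) = 69
|j66.9 + 41.1| = √(66.9² + 41.1²) = 78.52
|j66.9 + 3670| = √(66.9² + 3670²) = 3671
|T(j66.9)| = 1.9 × 69 / (78.52 × 3671) = 0.0004549
20 log₁₀(0.0004549) = -66.84 dB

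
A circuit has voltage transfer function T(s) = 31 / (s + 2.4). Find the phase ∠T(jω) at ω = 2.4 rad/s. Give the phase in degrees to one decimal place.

∠(j2.4 + 2.4) = arctan(2.4/2.4) = 45.00°
∠T(j2.4) = −45.00° = -45.00°

-45.0°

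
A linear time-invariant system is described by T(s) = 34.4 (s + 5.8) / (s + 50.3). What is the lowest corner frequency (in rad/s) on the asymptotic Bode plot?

Break frequencies occur at each pole and zero magnitude: 5.8 rad/s, 50.3 rad/s.
The lowest is 5.8 rad/s.

5.8 rad/s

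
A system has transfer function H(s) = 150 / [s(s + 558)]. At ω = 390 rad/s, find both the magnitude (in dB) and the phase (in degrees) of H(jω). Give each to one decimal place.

|H| = -65.0 dB, ∠H = -125.0°

|j390 + 558| = √(390² + 558²) = 680.8
|j390| = 390
|H(j390)| = 150 / (680.8 × 390) = 0.00056496
20 log₁₀(0.00056496) = -64.96 dB
∠(j390 + 558) = arctan(390/558) = 34.95°
∠(j390) = 90.00°
∠H(j390) = − (34.95° + 90.00°) = -124.95°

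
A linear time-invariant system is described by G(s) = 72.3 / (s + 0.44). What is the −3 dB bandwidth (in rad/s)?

0.44 rad/s

For a single-pole low-pass, the −3 dB point is at the pole: ω = 0.44 rad/s.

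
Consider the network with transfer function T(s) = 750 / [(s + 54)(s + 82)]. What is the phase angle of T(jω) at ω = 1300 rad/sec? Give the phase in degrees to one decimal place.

∠(j1300 + 54) = arctan(1300/54) = 87.62°
∠(j1300 + 82) = arctan(1300/82) = 86.39°
∠T(j1300) = − (87.62° + 86.39°) = -174.01°

-174.0 deg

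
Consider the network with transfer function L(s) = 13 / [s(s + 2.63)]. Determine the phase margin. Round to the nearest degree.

Gain crossover: |L(jω)| = 1 at ω ≈ 3.16 rad s⁻¹.
∠L(j3.16) = −90° − arctan(3.16/2.63) ≈ -140.24°
PM = 180° + (-140.24°) = 39.76°

40 deg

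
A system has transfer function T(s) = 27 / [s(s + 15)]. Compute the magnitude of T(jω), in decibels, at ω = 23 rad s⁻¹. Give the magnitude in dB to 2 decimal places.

-27.38 dB

|j23 + 15| = √(23² + 15²) = 27.46
|j23| = 23
|T(j23)| = 27 / (27.46 × 23) = 0.042751
20 log₁₀(0.042751) = -27.381 dB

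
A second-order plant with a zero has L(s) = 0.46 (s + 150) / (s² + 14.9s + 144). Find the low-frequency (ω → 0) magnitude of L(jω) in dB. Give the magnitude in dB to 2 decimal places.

-6.39 dB

L(0) = 0.46 × 150 / 144 = 0.47917
20 log₁₀(0.47917) = -6.390 dB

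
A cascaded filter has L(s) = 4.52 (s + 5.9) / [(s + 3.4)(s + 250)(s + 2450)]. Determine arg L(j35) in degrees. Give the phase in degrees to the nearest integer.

-13°

∠(j35 + 5.9) = arctan(35/5.9) = 80.43°
∠(j35 + 3.4) = arctan(35/3.4) = 84.45°
∠(j35 + 250) = arctan(35/250) = 7.97°
∠(j35 + 2450) = arctan(35/2450) = 0.82°
∠L(j35) = 80.43° − (84.45° + 7.97° + 0.82°) = -12.81°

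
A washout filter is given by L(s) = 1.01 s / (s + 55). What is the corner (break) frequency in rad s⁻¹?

55 rad s⁻¹

The single real pole at s = −55 gives a corner at ω = 55 rad s⁻¹.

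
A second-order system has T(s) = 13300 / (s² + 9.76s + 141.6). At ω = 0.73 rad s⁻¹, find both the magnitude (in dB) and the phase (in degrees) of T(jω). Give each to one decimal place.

|(j0.73)² + 9.76(j0.73) + 141.6| = |141.07 + j7.1248| = 141.2
|T(j0.73)| = 13300 / 141.2 = 94.161
20 log₁₀(94.161) = 39.48 dB
∠[(j0.73)² + 9.76(j0.73) + 141.6] = ∠[141.07 + j7.1248] = 2.89°
∠T(j0.73) = −2.89° = -2.89°

|T| = 39.5 dB, ∠T = -2.9°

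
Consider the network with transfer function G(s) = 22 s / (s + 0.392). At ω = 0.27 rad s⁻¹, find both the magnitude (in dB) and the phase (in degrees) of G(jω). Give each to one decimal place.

|G| = 21.9 dB, ∠G = 55.4°

|j0.27| = 0.27
|j0.27 + 0.392| = √(0.27² + 0.392²) = 0.476
|G(j0.27)| = 22 × 0.27 / 0.476 = 12.479
20 log₁₀(12.479) = 21.92 dB
∠(j0.27) = 90.00°
∠(j0.27 + 0.392) = arctan(0.27/0.392) = 34.56°
∠G(j0.27) = 90.00° − 34.56° = 55.44°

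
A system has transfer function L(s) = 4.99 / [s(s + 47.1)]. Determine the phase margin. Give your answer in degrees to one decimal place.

Gain crossover: |L(jω)| = 1 at ω ≈ 0.106 rad/s.
∠L(j0.106) = −90° − arctan(0.106/47.1) ≈ -90.13°
PM = 180° + (-90.13°) = 89.87°

89.9 deg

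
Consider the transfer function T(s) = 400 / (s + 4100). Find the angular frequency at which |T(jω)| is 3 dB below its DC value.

For a single-pole low-pass, the −3 dB point is at the pole: ω = 4100 rad s⁻¹.

4100 rad s⁻¹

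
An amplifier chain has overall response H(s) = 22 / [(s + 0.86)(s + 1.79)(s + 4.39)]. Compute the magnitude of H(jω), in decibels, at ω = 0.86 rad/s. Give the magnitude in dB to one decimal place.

6.2 dB

|j0.86 + 0.86| = √(0.86² + 0.86²) = 1.216
|j0.86 + 1.79| = √(0.86² + 1.79²) = 1.986
|j0.86 + 4.39| = √(0.86² + 4.39²) = 4.473
|H(j0.86)| = 22 / (1.216 × 1.986 × 4.473) = 2.0362
20 log₁₀(2.0362) = 6.18 dB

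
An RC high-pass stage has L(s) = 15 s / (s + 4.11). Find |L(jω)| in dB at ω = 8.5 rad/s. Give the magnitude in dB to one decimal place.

22.6 dB

|j8.5| = 8.5
|j8.5 + 4.11| = √(8.5² + 4.11²) = 9.442
|L(j8.5)| = 15 × 8.5 / 9.442 = 13.504
20 log₁₀(13.504) = 22.61 dB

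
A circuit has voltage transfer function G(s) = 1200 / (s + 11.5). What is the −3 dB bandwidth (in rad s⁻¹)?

For a single-pole low-pass, the −3 dB point is at the pole: ω = 11.5 rad s⁻¹.

11.5 rad s⁻¹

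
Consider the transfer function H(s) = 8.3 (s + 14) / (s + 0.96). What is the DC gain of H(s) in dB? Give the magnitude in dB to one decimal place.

41.7 dB

H(0) = 8.3 × 14 / 0.96 = 121.04
20 log₁₀(121.04) = 41.66 dB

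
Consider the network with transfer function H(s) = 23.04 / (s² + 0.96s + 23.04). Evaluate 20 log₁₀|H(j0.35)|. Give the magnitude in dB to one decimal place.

|(j0.35)² + 0.96(j0.35) + 23.04| = |22.918 + j0.336| = 22.92
|H(j0.35)| = 23.04 / 22.92 = 1.0052
20 log₁₀(1.0052) = 0.05 dB

0.0 dB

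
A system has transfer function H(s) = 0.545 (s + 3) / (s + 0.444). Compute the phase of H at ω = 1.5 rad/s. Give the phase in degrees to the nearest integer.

-47°

∠(j1.5 + 3) = arctan(1.5/3) = 26.57°
∠(j1.5 + 0.444) = arctan(1.5/0.444) = 73.51°
∠H(j1.5) = 26.57° − 73.51° = -46.95°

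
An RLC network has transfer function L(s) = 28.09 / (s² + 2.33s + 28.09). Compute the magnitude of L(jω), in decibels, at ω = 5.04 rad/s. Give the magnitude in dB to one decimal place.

7.4 dB

|(j5.04)² + 2.33(j5.04) + 28.09| = |2.6884 + j11.743| = 12.05
|L(j5.04)| = 28.09 / 12.05 = 2.3317
20 log₁₀(2.3317) = 7.35 dB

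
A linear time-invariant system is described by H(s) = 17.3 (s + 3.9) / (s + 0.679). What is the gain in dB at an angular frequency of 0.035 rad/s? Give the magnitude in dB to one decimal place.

|j0.035 + 3.9| = √(0.035² + 3.9²) = 3.9
|j0.035 + 0.679| = √(0.035² + 0.679²) = 0.6799
|H(j0.035)| = 17.3 × 3.9 / 0.6799 = 99.239
20 log₁₀(99.239) = 39.93 dB

39.9 dB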